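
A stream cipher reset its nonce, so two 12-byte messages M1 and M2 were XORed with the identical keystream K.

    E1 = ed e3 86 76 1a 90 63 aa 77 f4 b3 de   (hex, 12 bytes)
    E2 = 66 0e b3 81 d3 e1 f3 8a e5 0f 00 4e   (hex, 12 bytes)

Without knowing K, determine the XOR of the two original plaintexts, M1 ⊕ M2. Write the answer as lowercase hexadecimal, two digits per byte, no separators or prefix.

8bed35f7c971902092fbb390

E1 ⊕ E2 = (M1 ⊕ K) ⊕ (M2 ⊕ K) = M1 ⊕ M2 — the shared key cancels under XOR.
11101101 ^ 01100110 = 10001011
11100011 ^ 00001110 = 11101101
10000110 ^ 10110011 = 00110101
01110110 ^ 10000001 = 11110111
00011010 ^ 11010011 = 11001001
10010000 ^ 11100001 = 01110001
01100011 ^ 11110011 = 10010000
10101010 ^ 10001010 = 00100000
01110111 ^ 11100101 = 10010010
11110100 ^ 00001111 = 11111011
10110011 ^ 00000000 = 10110011
11011110 ^ 01001110 = 10010000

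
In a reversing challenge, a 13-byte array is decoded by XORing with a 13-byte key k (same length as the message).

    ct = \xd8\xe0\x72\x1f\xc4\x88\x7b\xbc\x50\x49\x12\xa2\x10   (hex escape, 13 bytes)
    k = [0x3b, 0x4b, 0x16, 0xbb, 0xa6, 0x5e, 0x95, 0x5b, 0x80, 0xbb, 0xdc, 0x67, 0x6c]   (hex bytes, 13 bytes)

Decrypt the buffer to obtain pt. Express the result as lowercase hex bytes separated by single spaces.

XOR is its own inverse, so applying the key byte-wise gives the result directly.
d8 ⊕ 3b = e3
e0 ⊕ 4b = ab
72 ⊕ 16 = 64
1f ⊕ bb = a4
c4 ⊕ a6 = 62
88 ⊕ 5e = d6
7b ⊕ 95 = ee
bc ⊕ 5b = e7
50 ⊕ 80 = d0
49 ⊕ bb = f2
12 ⊕ dc = ce
a2 ⊕ 67 = c5
10 ⊕ 6c = 7c

e3 ab 64 a4 62 d6 ee e7 d0 f2 ce c5 7c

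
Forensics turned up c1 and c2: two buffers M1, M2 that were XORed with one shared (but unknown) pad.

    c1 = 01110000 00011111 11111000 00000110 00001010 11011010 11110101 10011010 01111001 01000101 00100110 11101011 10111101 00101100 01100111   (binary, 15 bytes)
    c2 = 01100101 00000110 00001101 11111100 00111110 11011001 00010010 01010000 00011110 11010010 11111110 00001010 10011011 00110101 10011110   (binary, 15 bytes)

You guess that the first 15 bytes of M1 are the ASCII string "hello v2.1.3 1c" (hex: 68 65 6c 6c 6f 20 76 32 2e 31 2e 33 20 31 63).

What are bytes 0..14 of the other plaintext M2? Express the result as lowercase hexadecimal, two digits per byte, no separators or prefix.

7d7c99965b2391f849a6f6d206289a

First, c1 ⊕ c2 = (M1 ⊕ K) ⊕ (M2 ⊕ K) = M1 ⊕ M2, so the key drops out. Then M2 = (M1 ⊕ M2) ⊕ M1 over the first 15 bytes.
byte 0: (70 XOR 65) XOR 68 = 15 XOR 68 = 7d
byte 1: (1f XOR 06) XOR 65 = 19 XOR 65 = 7c
byte 2: (f8 XOR 0d) XOR 6c = f5 XOR 6c = 99
byte 3: (06 XOR fc) XOR 6c = fa XOR 6c = 96
byte 4: (0a XOR 3e) XOR 6f = 34 XOR 6f = 5b
byte 5: (da XOR d9) XOR 20 = 03 XOR 20 = 23
byte 6: (f5 XOR 12) XOR 76 = e7 XOR 76 = 91
byte 7: (9a XOR 50) XOR 32 = ca XOR 32 = f8
byte 8: (79 XOR 1e) XOR 2e = 67 XOR 2e = 49
byte 9: (45 XOR d2) XOR 31 = 97 XOR 31 = a6
byte 10: (26 XOR fe) XOR 2e = d8 XOR 2e = f6
byte 11: (eb XOR 0a) XOR 33 = e1 XOR 33 = d2
byte 12: (bd XOR 9b) XOR 20 = 26 XOR 20 = 06
byte 13: (2c XOR 35) XOR 31 = 19 XOR 31 = 28
byte 14: (67 XOR 9e) XOR 63 = f9 XOR 63 = 9a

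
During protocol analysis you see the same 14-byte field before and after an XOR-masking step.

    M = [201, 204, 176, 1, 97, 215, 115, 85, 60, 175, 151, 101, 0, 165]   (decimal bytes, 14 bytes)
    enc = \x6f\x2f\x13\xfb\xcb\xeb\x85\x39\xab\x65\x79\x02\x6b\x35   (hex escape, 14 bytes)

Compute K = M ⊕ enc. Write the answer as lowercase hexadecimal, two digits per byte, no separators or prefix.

Since enc = M ⊕ K, XORing both sides with M gives K = M ⊕ enc.
byte 0: c9 xor 6f = a6
byte 1: cc xor 2f = e3
byte 2: b0 xor 13 = a3
byte 3: 01 xor fb = fa
byte 4: 61 xor cb = aa
byte 5: d7 xor eb = 3c
byte 6: 73 xor 85 = f6
byte 7: 55 xor 39 = 6c
byte 8: 3c xor ab = 97
byte 9: af xor 65 = ca
byte 10: 97 xor 79 = ee
byte 11: 65 xor 02 = 67
byte 12: 00 xor 6b = 6b
byte 13: a5 xor 35 = 90

a6e3a3faaa3cf66c97caee676b90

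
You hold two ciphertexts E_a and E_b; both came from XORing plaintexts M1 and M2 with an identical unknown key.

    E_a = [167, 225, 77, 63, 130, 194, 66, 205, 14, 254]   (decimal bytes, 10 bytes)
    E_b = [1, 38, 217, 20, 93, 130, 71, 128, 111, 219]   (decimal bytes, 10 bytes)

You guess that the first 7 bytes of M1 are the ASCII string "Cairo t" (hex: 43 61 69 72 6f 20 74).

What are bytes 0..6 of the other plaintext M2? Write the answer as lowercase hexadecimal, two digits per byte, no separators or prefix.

e5a6fd59b06071

First, E_a ⊕ E_b = (M1 ⊕ K) ⊕ (M2 ⊕ K) = M1 ⊕ M2, so the key drops out. Then M2 = (M1 ⊕ M2) ⊕ M1 over the first 7 bytes.
byte 0: (a7 XOR 01) XOR 43 = a6 XOR 43 = e5
byte 1: (e1 XOR 26) XOR 61 = c7 XOR 61 = a6
byte 2: (4d XOR d9) XOR 69 = 94 XOR 69 = fd
byte 3: (3f XOR 14) XOR 72 = 2b XOR 72 = 59
byte 4: (82 XOR 5d) XOR 6f = df XOR 6f = b0
byte 5: (c2 XOR 82) XOR 20 = 40 XOR 20 = 60
byte 6: (42 XOR 47) XOR 74 = 05 XOR 74 = 71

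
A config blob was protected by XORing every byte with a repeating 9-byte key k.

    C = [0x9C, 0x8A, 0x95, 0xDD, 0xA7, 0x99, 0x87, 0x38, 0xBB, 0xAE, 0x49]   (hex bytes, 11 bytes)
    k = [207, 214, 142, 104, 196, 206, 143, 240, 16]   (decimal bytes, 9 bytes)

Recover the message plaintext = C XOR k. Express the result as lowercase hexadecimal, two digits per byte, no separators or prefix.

The 9-byte key repeats, so the effective keystream is cf d6 8e 68 c4 ce 8f f0 10 cf d6.
byte 0: 156 XOR 207 =  83
byte 1: 138 XOR 214 =  92
byte 2: 149 XOR 142 =  27
byte 3: 221 XOR 104 = 181
byte 4: 167 XOR 196 =  99
byte 5: 153 XOR 206 =  87
byte 6: 135 XOR 143 =   8
byte 7:  56 XOR 240 = 200
byte 8: 187 XOR  16 = 171
byte 9: 174 XOR 207 =  97
byte 10:  73 XOR 214 = 159

535c1bb5635708c8ab619f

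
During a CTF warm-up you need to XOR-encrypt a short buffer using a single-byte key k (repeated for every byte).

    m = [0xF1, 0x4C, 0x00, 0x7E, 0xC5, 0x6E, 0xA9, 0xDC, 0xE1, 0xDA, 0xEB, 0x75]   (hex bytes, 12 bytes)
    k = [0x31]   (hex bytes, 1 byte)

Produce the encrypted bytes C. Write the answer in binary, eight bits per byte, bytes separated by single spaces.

The 1-byte key repeats, so the effective keystream is 31 31 31 31 31 31 31 31 31 31 31 31.
byte 0: 11110001 xor 00110001 = 11000000
byte 1: 01001100 xor 00110001 = 01111101
byte 2: 00000000 xor 00110001 = 00110001
byte 3: 01111110 xor 00110001 = 01001111
byte 4: 11000101 xor 00110001 = 11110100
byte 5: 01101110 xor 00110001 = 01011111
byte 6: 10101001 xor 00110001 = 10011000
byte 7: 11011100 xor 00110001 = 11101101
byte 8: 11100001 xor 00110001 = 11010000
byte 9: 11011010 xor 00110001 = 11101011
byte 10: 11101011 xor 00110001 = 11011010
byte 11: 01110101 xor 00110001 = 01000100

11000000 01111101 00110001 01001111 11110100 01011111 10011000 11101101 11010000 11101011 11011010 01000100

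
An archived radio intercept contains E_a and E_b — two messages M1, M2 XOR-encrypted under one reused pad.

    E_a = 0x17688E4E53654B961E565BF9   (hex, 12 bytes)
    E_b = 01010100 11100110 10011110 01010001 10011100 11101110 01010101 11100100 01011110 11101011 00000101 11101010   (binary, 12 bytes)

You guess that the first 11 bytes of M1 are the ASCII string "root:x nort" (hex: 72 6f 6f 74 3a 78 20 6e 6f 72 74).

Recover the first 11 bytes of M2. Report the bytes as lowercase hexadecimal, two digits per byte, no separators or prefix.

31e17f6bf5f33e1c2fcf2a

First, E_a ⊕ E_b = (M1 ⊕ K) ⊕ (M2 ⊕ K) = M1 ⊕ M2, so the key drops out. Then M2 = (M1 ⊕ M2) ⊕ M1 over the first 11 bytes.
byte 0: (17 ⊕ 54) ⊕ 72 = 43 ⊕ 72 = 31
byte 1: (68 ⊕ e6) ⊕ 6f = 8e ⊕ 6f = e1
byte 2: (8e ⊕ 9e) ⊕ 6f = 10 ⊕ 6f = 7f
byte 3: (4e ⊕ 51) ⊕ 74 = 1f ⊕ 74 = 6b
byte 4: (53 ⊕ 9c) ⊕ 3a = cf ⊕ 3a = f5
byte 5: (65 ⊕ ee) ⊕ 78 = 8b ⊕ 78 = f3
byte 6: (4b ⊕ 55) ⊕ 20 = 1e ⊕ 20 = 3e
byte 7: (96 ⊕ e4) ⊕ 6e = 72 ⊕ 6e = 1c
byte 8: (1e ⊕ 5e) ⊕ 6f = 40 ⊕ 6f = 2f
byte 9: (56 ⊕ eb) ⊕ 72 = bd ⊕ 72 = cf
byte 10: (5b ⊕ 05) ⊕ 74 = 5e ⊕ 74 = 2a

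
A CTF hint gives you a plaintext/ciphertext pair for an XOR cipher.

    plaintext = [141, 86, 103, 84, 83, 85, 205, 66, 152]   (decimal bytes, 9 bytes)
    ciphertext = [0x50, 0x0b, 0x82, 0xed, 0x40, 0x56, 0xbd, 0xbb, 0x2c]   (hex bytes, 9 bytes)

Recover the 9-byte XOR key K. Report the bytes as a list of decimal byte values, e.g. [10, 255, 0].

Since ciphertext = plaintext ⊕ K, XORing both sides with plaintext gives K = plaintext ⊕ ciphertext.
byte 0: 8d ⊕ 50 = dd
byte 1: 56 ⊕ 0b = 5d
byte 2: 67 ⊕ 82 = e5
byte 3: 54 ⊕ ed = b9
byte 4: 53 ⊕ 40 = 13
byte 5: 55 ⊕ 56 = 03
byte 6: cd ⊕ bd = 70
byte 7: 42 ⊕ bb = f9
byte 8: 98 ⊕ 2c = b4

[221, 93, 229, 185, 19, 3, 112, 249, 180]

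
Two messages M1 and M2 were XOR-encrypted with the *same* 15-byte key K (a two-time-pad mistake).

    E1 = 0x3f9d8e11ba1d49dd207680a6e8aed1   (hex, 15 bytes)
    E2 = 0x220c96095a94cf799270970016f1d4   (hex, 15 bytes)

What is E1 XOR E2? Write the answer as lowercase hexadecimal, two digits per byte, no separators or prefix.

E1 ⊕ E2 = (M1 ⊕ K) ⊕ (M2 ⊕ K) = M1 ⊕ M2 — the shared key cancels under XOR.
3f ^ 22 = 1d
9d ^ 0c = 91
8e ^ 96 = 18
11 ^ 09 = 18
ba ^ 5a = e0
1d ^ 94 = 89
49 ^ cf = 86
dd ^ 79 = a4
20 ^ 92 = b2
76 ^ 70 = 06
80 ^ 97 = 17
a6 ^ 00 = a6
e8 ^ 16 = fe
ae ^ f1 = 5f
d1 ^ d4 = 05

1d911818e08986a4b20617a6fe5f05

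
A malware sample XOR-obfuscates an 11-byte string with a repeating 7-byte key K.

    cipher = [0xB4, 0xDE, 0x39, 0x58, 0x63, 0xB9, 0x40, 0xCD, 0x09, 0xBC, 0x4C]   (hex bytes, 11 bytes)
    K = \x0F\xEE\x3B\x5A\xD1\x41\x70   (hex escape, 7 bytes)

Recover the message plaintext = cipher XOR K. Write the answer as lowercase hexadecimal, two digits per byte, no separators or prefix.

The 7-byte key repeats, so the effective keystream is 0f ee 3b 5a d1 41 70 0f ee 3b 5a.
byte 0: b4 xor 0f = bb
byte 1: de xor ee = 30
byte 2: 39 xor 3b = 02
byte 3: 58 xor 5a = 02
byte 4: 63 xor d1 = b2
byte 5: b9 xor 41 = f8
byte 6: 40 xor 70 = 30
byte 7: cd xor 0f = c2
byte 8: 09 xor ee = e7
byte 9: bc xor 3b = 87
byte 10: 4c xor 5a = 16

bb300202b2f830c2e78716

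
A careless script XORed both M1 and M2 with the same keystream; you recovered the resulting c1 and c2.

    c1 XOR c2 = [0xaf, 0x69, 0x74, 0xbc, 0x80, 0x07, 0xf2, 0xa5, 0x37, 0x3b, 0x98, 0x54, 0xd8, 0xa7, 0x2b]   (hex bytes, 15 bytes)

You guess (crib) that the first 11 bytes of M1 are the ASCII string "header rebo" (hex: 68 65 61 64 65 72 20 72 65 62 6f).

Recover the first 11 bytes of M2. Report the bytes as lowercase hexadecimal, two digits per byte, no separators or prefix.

c70c15d8e575d2d75259f7

Since c1 ⊕ c2 = M1 ⊕ M2, XORing with the guessed M1 bytes yields the corresponding M2 bytes: M2 = (c1 ⊕ c2) ⊕ M1.
10101111 XOR 01101000 = 11000111
01101001 XOR 01100101 = 00001100
01110100 XOR 01100001 = 00010101
10111100 XOR 01100100 = 11011000
10000000 XOR 01100101 = 11100101
00000111 XOR 01110010 = 01110101
11110010 XOR 00100000 = 11010010
10100101 XOR 01110010 = 11010111
00110111 XOR 01100101 = 01010010
00111011 XOR 01100010 = 01011001
10011000 XOR 01101111 = 11110111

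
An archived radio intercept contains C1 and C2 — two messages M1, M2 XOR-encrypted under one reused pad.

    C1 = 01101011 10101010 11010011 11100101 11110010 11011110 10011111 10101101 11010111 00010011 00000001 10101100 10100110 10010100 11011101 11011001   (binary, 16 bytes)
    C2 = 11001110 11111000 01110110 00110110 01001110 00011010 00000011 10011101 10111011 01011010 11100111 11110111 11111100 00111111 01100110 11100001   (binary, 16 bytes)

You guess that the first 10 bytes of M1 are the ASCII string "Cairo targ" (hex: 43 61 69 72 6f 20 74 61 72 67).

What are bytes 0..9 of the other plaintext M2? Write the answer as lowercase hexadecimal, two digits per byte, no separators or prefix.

e633cca1d3e4e8511e2e

First, C1 ⊕ C2 = (M1 ⊕ K) ⊕ (M2 ⊕ K) = M1 ⊕ M2, so the key drops out. Then M2 = (M1 ⊕ M2) ⊕ M1 over the first 10 bytes.
byte 0: (6b xor ce) xor 43 = a5 xor 43 = e6
byte 1: (aa xor f8) xor 61 = 52 xor 61 = 33
byte 2: (d3 xor 76) xor 69 = a5 xor 69 = cc
byte 3: (e5 xor 36) xor 72 = d3 xor 72 = a1
byte 4: (f2 xor 4e) xor 6f = bc xor 6f = d3
byte 5: (de xor 1a) xor 20 = c4 xor 20 = e4
byte 6: (9f xor 03) xor 74 = 9c xor 74 = e8
byte 7: (ad xor 9d) xor 61 = 30 xor 61 = 51
byte 8: (d7 xor bb) xor 72 = 6c xor 72 = 1e
byte 9: (13 xor 5a) xor 67 = 49 xor 67 = 2e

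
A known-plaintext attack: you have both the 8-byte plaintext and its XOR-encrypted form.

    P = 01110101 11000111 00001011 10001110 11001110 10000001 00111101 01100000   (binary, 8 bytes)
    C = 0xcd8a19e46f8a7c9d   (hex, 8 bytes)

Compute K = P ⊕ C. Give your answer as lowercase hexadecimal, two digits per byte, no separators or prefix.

b84d126aa10b41fd

Since C = P ⊕ K, XORing both sides with P gives K = P ⊕ C.
byte 0: 117 ^ 205 = 184
byte 1: 199 ^ 138 =  77
byte 2:  11 ^  25 =  18
byte 3: 142 ^ 228 = 106
byte 4: 206 ^ 111 = 161
byte 5: 129 ^ 138 =  11
byte 6:  61 ^ 124 =  65
byte 7:  96 ^ 157 = 253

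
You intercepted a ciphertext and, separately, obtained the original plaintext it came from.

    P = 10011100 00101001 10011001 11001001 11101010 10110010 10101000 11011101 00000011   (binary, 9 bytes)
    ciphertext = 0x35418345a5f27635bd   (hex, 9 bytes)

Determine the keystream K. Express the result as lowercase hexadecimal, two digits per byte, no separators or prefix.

a9681a8c4f40dee8be

Since ciphertext = P ⊕ K, XORing both sides with P gives K = P ⊕ ciphertext.
9c ⊕ 35 = a9
29 ⊕ 41 = 68
99 ⊕ 83 = 1a
c9 ⊕ 45 = 8c
ea ⊕ a5 = 4f
b2 ⊕ f2 = 40
a8 ⊕ 76 = de
dd ⊕ 35 = e8
03 ⊕ bd = be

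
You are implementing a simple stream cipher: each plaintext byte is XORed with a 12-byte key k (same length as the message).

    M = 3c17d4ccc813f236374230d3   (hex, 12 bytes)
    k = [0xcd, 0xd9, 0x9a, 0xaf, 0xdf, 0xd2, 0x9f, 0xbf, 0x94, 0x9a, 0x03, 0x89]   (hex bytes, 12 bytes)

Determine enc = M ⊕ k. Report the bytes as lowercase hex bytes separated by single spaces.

3c XOR cd = f1
17 XOR d9 = ce
d4 XOR 9a = 4e
cc XOR af = 63
c8 XOR df = 17
13 XOR d2 = c1
f2 XOR 9f = 6d
36 XOR bf = 89
37 XOR 94 = a3
42 XOR 9a = d8
30 XOR 03 = 33
d3 XOR 89 = 5a

f1 ce 4e 63 17 c1 6d 89 a3 d8 33 5a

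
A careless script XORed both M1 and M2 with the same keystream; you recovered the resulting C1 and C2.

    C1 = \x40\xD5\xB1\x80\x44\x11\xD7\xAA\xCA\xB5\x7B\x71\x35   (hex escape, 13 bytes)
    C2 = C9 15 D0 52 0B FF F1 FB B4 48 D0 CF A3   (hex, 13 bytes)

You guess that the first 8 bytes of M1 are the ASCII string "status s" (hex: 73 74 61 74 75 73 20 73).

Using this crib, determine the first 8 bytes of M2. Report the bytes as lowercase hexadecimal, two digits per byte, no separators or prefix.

First, C1 ⊕ C2 = (M1 ⊕ K) ⊕ (M2 ⊕ K) = M1 ⊕ M2, so the key drops out. Then M2 = (M1 ⊕ M2) ⊕ M1 over the first 8 bytes.
byte 0: (40 xor c9) xor 73 = 89 xor 73 = fa
byte 1: (d5 xor 15) xor 74 = c0 xor 74 = b4
byte 2: (b1 xor d0) xor 61 = 61 xor 61 = 00
byte 3: (80 xor 52) xor 74 = d2 xor 74 = a6
byte 4: (44 xor 0b) xor 75 = 4f xor 75 = 3a
byte 5: (11 xor ff) xor 73 = ee xor 73 = 9d
byte 6: (d7 xor f1) xor 20 = 26 xor 20 = 06
byte 7: (aa xor fb) xor 73 = 51 xor 73 = 22

fab400a63a9d0622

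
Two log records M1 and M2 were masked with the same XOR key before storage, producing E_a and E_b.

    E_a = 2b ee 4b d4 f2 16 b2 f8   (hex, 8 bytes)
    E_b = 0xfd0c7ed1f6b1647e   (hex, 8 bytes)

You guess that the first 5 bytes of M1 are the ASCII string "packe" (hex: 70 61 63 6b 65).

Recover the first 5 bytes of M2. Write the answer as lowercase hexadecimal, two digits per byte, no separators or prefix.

a683566e61

First, E_a ⊕ E_b = (M1 ⊕ K) ⊕ (M2 ⊕ K) = M1 ⊕ M2, so the key drops out. Then M2 = (M1 ⊕ M2) ⊕ M1 over the first 5 bytes.
byte 0: (2b ^ fd) ^ 70 = d6 ^ 70 = a6
byte 1: (ee ^ 0c) ^ 61 = e2 ^ 61 = 83
byte 2: (4b ^ 7e) ^ 63 = 35 ^ 63 = 56
byte 3: (d4 ^ d1) ^ 6b = 05 ^ 6b = 6e
byte 4: (f2 ^ f6) ^ 65 = 04 ^ 65 = 61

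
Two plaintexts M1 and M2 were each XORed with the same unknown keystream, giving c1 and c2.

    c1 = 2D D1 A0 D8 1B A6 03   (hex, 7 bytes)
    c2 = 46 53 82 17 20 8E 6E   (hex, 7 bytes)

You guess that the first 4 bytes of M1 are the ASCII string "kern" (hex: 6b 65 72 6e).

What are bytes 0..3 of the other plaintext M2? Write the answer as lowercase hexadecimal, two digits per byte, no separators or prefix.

First, c1 ⊕ c2 = (M1 ⊕ K) ⊕ (M2 ⊕ K) = M1 ⊕ M2, so the key drops out. Then M2 = (M1 ⊕ M2) ⊕ M1 over the first 4 bytes.
byte 0: (2d ⊕ 46) ⊕ 6b = 6b ⊕ 6b = 00
byte 1: (d1 ⊕ 53) ⊕ 65 = 82 ⊕ 65 = e7
byte 2: (a0 ⊕ 82) ⊕ 72 = 22 ⊕ 72 = 50
byte 3: (d8 ⊕ 17) ⊕ 6e = cf ⊕ 6e = a1

00e750a1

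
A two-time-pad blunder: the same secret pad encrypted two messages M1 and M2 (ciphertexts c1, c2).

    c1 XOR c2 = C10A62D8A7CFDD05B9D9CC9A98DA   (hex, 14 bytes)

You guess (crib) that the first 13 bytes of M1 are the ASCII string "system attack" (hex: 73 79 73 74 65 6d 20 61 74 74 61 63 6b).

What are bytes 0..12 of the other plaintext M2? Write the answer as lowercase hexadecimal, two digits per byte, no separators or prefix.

b27311acc2a2fd64cdadadf9f3

Since c1 ⊕ c2 = M1 ⊕ M2, XORing with the guessed M1 bytes yields the corresponding M2 bytes: M2 = (c1 ⊕ c2) ⊕ M1.
193 XOR 115 = 178
 10 XOR 121 = 115
 98 XOR 115 =  17
216 XOR 116 = 172
167 XOR 101 = 194
207 XOR 109 = 162
221 XOR  32 = 253
  5 XOR  97 = 100
185 XOR 116 = 205
217 XOR 116 = 173
204 XOR  97 = 173
154 XOR  99 = 249
152 XOR 107 = 243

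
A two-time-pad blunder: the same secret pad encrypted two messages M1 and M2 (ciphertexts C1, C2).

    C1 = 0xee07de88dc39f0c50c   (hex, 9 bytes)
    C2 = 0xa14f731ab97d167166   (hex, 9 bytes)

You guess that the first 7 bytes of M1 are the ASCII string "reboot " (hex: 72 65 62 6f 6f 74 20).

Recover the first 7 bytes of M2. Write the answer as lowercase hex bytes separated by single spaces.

First, C1 ⊕ C2 = (M1 ⊕ K) ⊕ (M2 ⊕ K) = M1 ⊕ M2, so the key drops out. Then M2 = (M1 ⊕ M2) ⊕ M1 over the first 7 bytes.
byte 0: (ee xor a1) xor 72 = 4f xor 72 = 3d
byte 1: (07 xor 4f) xor 65 = 48 xor 65 = 2d
byte 2: (de xor 73) xor 62 = ad xor 62 = cf
byte 3: (88 xor 1a) xor 6f = 92 xor 6f = fd
byte 4: (dc xor b9) xor 6f = 65 xor 6f = 0a
byte 5: (39 xor 7d) xor 74 = 44 xor 74 = 30
byte 6: (f0 xor 16) xor 20 = e6 xor 20 = c6

3d 2d cf fd 0a 30 c6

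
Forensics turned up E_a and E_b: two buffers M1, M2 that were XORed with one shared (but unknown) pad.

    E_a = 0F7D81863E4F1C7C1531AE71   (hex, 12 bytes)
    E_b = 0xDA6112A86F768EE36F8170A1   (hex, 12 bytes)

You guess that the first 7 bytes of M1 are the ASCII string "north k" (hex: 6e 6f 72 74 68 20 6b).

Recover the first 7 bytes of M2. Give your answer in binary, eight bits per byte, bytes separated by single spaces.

First, E_a ⊕ E_b = (M1 ⊕ K) ⊕ (M2 ⊕ K) = M1 ⊕ M2, so the key drops out. Then M2 = (M1 ⊕ M2) ⊕ M1 over the first 7 bytes.
byte 0: (0f ^ da) ^ 6e = d5 ^ 6e = bb
byte 1: (7d ^ 61) ^ 6f = 1c ^ 6f = 73
byte 2: (81 ^ 12) ^ 72 = 93 ^ 72 = e1
byte 3: (86 ^ a8) ^ 74 = 2e ^ 74 = 5a
byte 4: (3e ^ 6f) ^ 68 = 51 ^ 68 = 39
byte 5: (4f ^ 76) ^ 20 = 39 ^ 20 = 19
byte 6: (1c ^ 8e) ^ 6b = 92 ^ 6b = f9

10111011 01110011 11100001 01011010 00111001 00011001 11111001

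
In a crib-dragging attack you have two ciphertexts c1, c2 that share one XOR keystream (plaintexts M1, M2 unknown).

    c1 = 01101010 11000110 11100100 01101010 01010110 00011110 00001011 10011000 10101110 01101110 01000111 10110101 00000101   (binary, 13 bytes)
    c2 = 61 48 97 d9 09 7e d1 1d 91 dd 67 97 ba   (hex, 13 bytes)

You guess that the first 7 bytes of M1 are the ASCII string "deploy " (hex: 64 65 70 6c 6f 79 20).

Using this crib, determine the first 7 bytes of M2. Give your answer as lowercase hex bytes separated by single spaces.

First, c1 ⊕ c2 = (M1 ⊕ K) ⊕ (M2 ⊕ K) = M1 ⊕ M2, so the key drops out. Then M2 = (M1 ⊕ M2) ⊕ M1 over the first 7 bytes.
byte 0: (6a xor 61) xor 64 = 0b xor 64 = 6f
byte 1: (c6 xor 48) xor 65 = 8e xor 65 = eb
byte 2: (e4 xor 97) xor 70 = 73 xor 70 = 03
byte 3: (6a xor d9) xor 6c = b3 xor 6c = df
byte 4: (56 xor 09) xor 6f = 5f xor 6f = 30
byte 5: (1e xor 7e) xor 79 = 60 xor 79 = 19
byte 6: (0b xor d1) xor 20 = da xor 20 = fa

6f eb 03 df 30 19 fa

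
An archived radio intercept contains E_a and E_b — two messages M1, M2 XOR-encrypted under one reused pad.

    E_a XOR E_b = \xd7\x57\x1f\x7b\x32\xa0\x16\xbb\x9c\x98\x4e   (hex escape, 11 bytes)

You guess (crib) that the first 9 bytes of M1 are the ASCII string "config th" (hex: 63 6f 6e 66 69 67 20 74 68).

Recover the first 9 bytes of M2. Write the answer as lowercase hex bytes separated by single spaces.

b4 38 71 1d 5b c7 36 cf f4

Since E_a ⊕ E_b = M1 ⊕ M2, XORing with the guessed M1 bytes yields the corresponding M2 bytes: M2 = (E_a ⊕ E_b) ⊕ M1.
11010111 ^ 01100011 = 10110100
01010111 ^ 01101111 = 00111000
00011111 ^ 01101110 = 01110001
01111011 ^ 01100110 = 00011101
00110010 ^ 01101001 = 01011011
10100000 ^ 01100111 = 11000111
00010110 ^ 00100000 = 00110110
10111011 ^ 01110100 = 11001111
10011100 ^ 01101000 = 11110100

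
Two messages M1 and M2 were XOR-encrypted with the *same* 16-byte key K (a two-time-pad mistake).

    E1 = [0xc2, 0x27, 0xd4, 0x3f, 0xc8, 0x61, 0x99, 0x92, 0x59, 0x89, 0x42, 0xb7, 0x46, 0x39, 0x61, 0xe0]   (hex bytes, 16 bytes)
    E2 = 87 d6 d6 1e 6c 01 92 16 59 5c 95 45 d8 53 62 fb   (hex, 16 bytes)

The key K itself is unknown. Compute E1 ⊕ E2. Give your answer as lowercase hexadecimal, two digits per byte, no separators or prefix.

45f10221a4600b8400d5d7f29e6a031b

E1 ⊕ E2 = (M1 ⊕ K) ⊕ (M2 ⊕ K) = M1 ⊕ M2 — the shared key cancels under XOR.
194 xor 135 =  69
 39 xor 214 = 241
212 xor 214 =   2
 63 xor  30 =  33
200 xor 108 = 164
 97 xor   1 =  96
153 xor 146 =  11
146 xor  22 = 132
 89 xor  89 =   0
137 xor  92 = 213
 66 xor 149 = 215
183 xor  69 = 242
 70 xor 216 = 158
 57 xor  83 = 106
 97 xor  98 =   3
224 xor 251 =  27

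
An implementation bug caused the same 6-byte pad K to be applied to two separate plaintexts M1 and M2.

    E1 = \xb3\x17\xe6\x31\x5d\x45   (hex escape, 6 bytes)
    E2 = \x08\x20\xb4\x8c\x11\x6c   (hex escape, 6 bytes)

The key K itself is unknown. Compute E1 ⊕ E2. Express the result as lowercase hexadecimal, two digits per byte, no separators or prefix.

E1 ⊕ E2 = (M1 ⊕ K) ⊕ (M2 ⊕ K) = M1 ⊕ M2 — the shared key cancels under XOR.
b3 XOR 08 = bb
17 XOR 20 = 37
e6 XOR b4 = 52
31 XOR 8c = bd
5d XOR 11 = 4c
45 XOR 6c = 29

bb3752bd4c29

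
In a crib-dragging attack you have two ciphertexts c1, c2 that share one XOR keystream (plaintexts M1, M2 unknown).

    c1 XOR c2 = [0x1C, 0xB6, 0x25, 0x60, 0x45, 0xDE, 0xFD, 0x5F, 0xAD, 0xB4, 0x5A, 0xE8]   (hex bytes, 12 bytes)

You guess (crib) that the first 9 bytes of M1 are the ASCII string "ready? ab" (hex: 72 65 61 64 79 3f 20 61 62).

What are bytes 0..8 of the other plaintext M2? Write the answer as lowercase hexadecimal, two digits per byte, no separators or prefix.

Since c1 ⊕ c2 = M1 ⊕ M2, XORing with the guessed M1 bytes yields the corresponding M2 bytes: M2 = (c1 ⊕ c2) ⊕ M1.
1c xor 72 = 6e
b6 xor 65 = d3
25 xor 61 = 44
60 xor 64 = 04
45 xor 79 = 3c
de xor 3f = e1
fd xor 20 = dd
5f xor 61 = 3e
ad xor 62 = cf

6ed344043ce1dd3ecf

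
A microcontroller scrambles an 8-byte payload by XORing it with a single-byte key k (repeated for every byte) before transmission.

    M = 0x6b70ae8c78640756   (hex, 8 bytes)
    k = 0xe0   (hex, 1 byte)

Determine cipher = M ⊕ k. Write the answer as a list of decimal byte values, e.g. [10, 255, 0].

[139, 144, 78, 108, 152, 132, 231, 182]

The 1-byte key repeats, so the effective keystream is e0 e0 e0 e0 e0 e0 e0 e0.
byte 0: 6b ^ e0 = 8b
byte 1: 70 ^ e0 = 90
byte 2: ae ^ e0 = 4e
byte 3: 8c ^ e0 = 6c
byte 4: 78 ^ e0 = 98
byte 5: 64 ^ e0 = 84
byte 6: 07 ^ e0 = e7
byte 7: 56 ^ e0 = b6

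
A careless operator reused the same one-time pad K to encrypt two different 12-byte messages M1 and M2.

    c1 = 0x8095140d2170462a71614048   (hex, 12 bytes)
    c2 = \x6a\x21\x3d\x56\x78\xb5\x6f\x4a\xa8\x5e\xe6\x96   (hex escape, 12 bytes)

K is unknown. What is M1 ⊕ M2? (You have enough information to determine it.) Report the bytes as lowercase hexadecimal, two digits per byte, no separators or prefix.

eab4295b59c52960d93fa6de

c1 ⊕ c2 = (M1 ⊕ K) ⊕ (M2 ⊕ K) = M1 ⊕ M2 — the shared key cancels under XOR.
byte 0: 80 xor 6a = ea
byte 1: 95 xor 21 = b4
byte 2: 14 xor 3d = 29
byte 3: 0d xor 56 = 5b
byte 4: 21 xor 78 = 59
byte 5: 70 xor b5 = c5
byte 6: 46 xor 6f = 29
byte 7: 2a xor 4a = 60
byte 8: 71 xor a8 = d9
byte 9: 61 xor 5e = 3f
byte 10: 40 xor e6 = a6
byte 11: 48 xor 96 = de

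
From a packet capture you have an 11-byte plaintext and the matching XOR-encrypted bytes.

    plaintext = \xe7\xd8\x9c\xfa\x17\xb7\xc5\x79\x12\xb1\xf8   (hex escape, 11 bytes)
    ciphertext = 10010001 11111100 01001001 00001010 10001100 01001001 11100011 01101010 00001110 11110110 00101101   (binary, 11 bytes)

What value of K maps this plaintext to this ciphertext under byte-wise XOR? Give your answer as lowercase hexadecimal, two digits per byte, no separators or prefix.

7624d5f09bfe26131c47d5

Since ciphertext = plaintext ⊕ K, XORing both sides with plaintext gives K = plaintext ⊕ ciphertext.
231 ^ 145 = 118
216 ^ 252 =  36
156 ^  73 = 213
250 ^  10 = 240
 23 ^ 140 = 155
183 ^  73 = 254
197 ^ 227 =  38
121 ^ 106 =  19
 18 ^  14 =  28
177 ^ 246 =  71
248 ^  45 = 213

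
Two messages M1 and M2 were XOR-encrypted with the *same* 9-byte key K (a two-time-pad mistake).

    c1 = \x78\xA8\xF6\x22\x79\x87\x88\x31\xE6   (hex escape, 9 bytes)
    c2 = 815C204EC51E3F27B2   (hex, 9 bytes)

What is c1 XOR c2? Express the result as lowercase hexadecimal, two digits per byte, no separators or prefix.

c1 ⊕ c2 = (M1 ⊕ K) ⊕ (M2 ⊕ K) = M1 ⊕ M2 — the shared key cancels under XOR.
byte 0: 01111000 xor 10000001 = 11111001
byte 1: 10101000 xor 01011100 = 11110100
byte 2: 11110110 xor 00100000 = 11010110
byte 3: 00100010 xor 01001110 = 01101100
byte 4: 01111001 xor 11000101 = 10111100
byte 5: 10000111 xor 00011110 = 10011001
byte 6: 10001000 xor 00111111 = 10110111
byte 7: 00110001 xor 00100111 = 00010110
byte 8: 11100110 xor 10110010 = 01010100

f9f4d66cbc99b71654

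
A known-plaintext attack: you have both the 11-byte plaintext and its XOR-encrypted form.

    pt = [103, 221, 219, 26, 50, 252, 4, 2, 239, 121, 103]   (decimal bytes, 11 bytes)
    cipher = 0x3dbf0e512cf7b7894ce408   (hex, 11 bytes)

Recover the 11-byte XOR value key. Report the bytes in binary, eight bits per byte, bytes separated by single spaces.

Since cipher = pt ⊕ key, XORing both sides with pt gives key = pt ⊕ cipher.
01100111 XOR 00111101 = 01011010
11011101 XOR 10111111 = 01100010
11011011 XOR 00001110 = 11010101
00011010 XOR 01010001 = 01001011
00110010 XOR 00101100 = 00011110
11111100 XOR 11110111 = 00001011
00000100 XOR 10110111 = 10110011
00000010 XOR 10001001 = 10001011
11101111 XOR 01001100 = 10100011
01111001 XOR 11100100 = 10011101
01100111 XOR 00001000 = 01101111

01011010 01100010 11010101 01001011 00011110 00001011 10110011 10001011 10100011 10011101 01101111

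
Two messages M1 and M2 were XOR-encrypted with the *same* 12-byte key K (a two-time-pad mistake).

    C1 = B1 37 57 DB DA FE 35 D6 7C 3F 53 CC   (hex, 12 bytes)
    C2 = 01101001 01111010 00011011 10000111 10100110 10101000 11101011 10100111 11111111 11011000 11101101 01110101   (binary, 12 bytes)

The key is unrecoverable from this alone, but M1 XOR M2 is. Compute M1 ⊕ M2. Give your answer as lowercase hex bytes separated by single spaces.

C1 ⊕ C2 = (M1 ⊕ K) ⊕ (M2 ⊕ K) = M1 ⊕ M2 — the shared key cancels under XOR.
byte 0: b1 XOR 69 = d8
byte 1: 37 XOR 7a = 4d
byte 2: 57 XOR 1b = 4c
byte 3: db XOR 87 = 5c
byte 4: da XOR a6 = 7c
byte 5: fe XOR a8 = 56
byte 6: 35 XOR eb = de
byte 7: d6 XOR a7 = 71
byte 8: 7c XOR ff = 83
byte 9: 3f XOR d8 = e7
byte 10: 53 XOR ed = be
byte 11: cc XOR 75 = b9

d8 4d 4c 5c 7c 56 de 71 83 e7 be b9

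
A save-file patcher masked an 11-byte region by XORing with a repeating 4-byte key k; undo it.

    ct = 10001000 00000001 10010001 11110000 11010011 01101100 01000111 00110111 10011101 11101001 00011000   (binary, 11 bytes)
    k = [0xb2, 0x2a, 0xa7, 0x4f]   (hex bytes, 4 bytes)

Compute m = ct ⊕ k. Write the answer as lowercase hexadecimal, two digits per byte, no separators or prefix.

3a2b36bf6146e0782fc3bf

The 4-byte key repeats, so the effective keystream is b2 2a a7 4f b2 2a a7 4f b2 2a a7.
byte 0: 136 XOR 178 =  58
byte 1:   1 XOR  42 =  43
byte 2: 145 XOR 167 =  54
byte 3: 240 XOR  79 = 191
byte 4: 211 XOR 178 =  97
byte 5: 108 XOR  42 =  70
byte 6:  71 XOR 167 = 224
byte 7:  55 XOR  79 = 120
byte 8: 157 XOR 178 =  47
byte 9: 233 XOR  42 = 195
byte 10:  24 XOR 167 = 191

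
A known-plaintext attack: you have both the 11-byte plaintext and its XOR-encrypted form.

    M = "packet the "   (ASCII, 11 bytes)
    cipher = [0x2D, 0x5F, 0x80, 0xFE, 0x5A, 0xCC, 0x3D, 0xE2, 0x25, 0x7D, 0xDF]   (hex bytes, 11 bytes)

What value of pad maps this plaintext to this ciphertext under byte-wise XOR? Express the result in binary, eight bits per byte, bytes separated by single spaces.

01011101 00111110 11100011 10010101 00111111 10111000 00011101 10010110 01001101 00011000 11111111

Since cipher = M ⊕ pad, XORing both sides with M gives pad = M ⊕ cipher.
byte 0: 70 ^ 2d = 5d
byte 1: 61 ^ 5f = 3e
byte 2: 63 ^ 80 = e3
byte 3: 6b ^ fe = 95
byte 4: 65 ^ 5a = 3f
byte 5: 74 ^ cc = b8
byte 6: 20 ^ 3d = 1d
byte 7: 74 ^ e2 = 96
byte 8: 68 ^ 25 = 4d
byte 9: 65 ^ 7d = 18
byte 10: 20 ^ df = ff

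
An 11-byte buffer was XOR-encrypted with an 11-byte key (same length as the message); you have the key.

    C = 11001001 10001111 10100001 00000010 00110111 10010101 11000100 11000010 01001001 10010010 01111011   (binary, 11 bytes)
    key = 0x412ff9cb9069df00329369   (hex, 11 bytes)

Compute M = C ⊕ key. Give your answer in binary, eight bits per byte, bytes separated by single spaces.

10001000 10100000 01011000 11001001 10100111 11111100 00011011 11000010 01111011 00000001 00010010

c9 ^ 41 = 88
8f ^ 2f = a0
a1 ^ f9 = 58
02 ^ cb = c9
37 ^ 90 = a7
95 ^ 69 = fc
c4 ^ df = 1b
c2 ^ 00 = c2
49 ^ 32 = 7b
92 ^ 93 = 01
7b ^ 69 = 12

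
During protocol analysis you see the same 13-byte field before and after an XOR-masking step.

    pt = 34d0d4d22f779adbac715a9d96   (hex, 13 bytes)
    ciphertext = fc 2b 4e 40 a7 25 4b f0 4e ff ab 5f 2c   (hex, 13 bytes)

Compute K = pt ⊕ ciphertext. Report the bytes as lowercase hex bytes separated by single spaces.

Since ciphertext = pt ⊕ K, XORing both sides with pt gives K = pt ⊕ ciphertext.
00110100 XOR 11111100 = 11001000
11010000 XOR 00101011 = 11111011
11010100 XOR 01001110 = 10011010
11010010 XOR 01000000 = 10010010
00101111 XOR 10100111 = 10001000
01110111 XOR 00100101 = 01010010
10011010 XOR 01001011 = 11010001
11011011 XOR 11110000 = 00101011
10101100 XOR 01001110 = 11100010
01110001 XOR 11111111 = 10001110
01011010 XOR 10101011 = 11110001
10011101 XOR 01011111 = 11000010
10010110 XOR 00101100 = 10111010

c8 fb 9a 92 88 52 d1 2b e2 8e f1 c2 ba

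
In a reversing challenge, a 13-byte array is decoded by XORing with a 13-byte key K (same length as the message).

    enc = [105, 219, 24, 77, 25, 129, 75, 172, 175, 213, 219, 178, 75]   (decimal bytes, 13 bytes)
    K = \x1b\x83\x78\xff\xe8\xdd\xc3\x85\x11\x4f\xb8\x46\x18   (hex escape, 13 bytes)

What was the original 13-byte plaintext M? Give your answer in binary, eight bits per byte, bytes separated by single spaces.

XOR is its own inverse, so applying the key byte-wise gives the result directly.
69 ⊕ 1b = 72
db ⊕ 83 = 58
18 ⊕ 78 = 60
4d ⊕ ff = b2
19 ⊕ e8 = f1
81 ⊕ dd = 5c
4b ⊕ c3 = 88
ac ⊕ 85 = 29
af ⊕ 11 = be
d5 ⊕ 4f = 9a
db ⊕ b8 = 63
b2 ⊕ 46 = f4
4b ⊕ 18 = 53

01110010 01011000 01100000 10110010 11110001 01011100 10001000 00101001 10111110 10011010 01100011 11110100 01010011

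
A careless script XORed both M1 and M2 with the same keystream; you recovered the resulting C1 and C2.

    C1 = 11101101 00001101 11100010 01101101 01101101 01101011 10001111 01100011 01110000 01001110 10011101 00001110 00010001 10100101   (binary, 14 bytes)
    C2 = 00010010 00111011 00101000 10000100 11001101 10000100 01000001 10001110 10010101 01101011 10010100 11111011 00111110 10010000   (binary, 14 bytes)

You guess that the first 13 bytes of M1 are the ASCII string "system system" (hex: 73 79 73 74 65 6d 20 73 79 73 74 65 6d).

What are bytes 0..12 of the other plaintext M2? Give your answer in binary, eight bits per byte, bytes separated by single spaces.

First, C1 ⊕ C2 = (M1 ⊕ K) ⊕ (M2 ⊕ K) = M1 ⊕ M2, so the key drops out. Then M2 = (M1 ⊕ M2) ⊕ M1 over the first 13 bytes.
byte 0: (ed ^ 12) ^ 73 = ff ^ 73 = 8c
byte 1: (0d ^ 3b) ^ 79 = 36 ^ 79 = 4f
byte 2: (e2 ^ 28) ^ 73 = ca ^ 73 = b9
byte 3: (6d ^ 84) ^ 74 = e9 ^ 74 = 9d
byte 4: (6d ^ cd) ^ 65 = a0 ^ 65 = c5
byte 5: (6b ^ 84) ^ 6d = ef ^ 6d = 82
byte 6: (8f ^ 41) ^ 20 = ce ^ 20 = ee
byte 7: (63 ^ 8e) ^ 73 = ed ^ 73 = 9e
byte 8: (70 ^ 95) ^ 79 = e5 ^ 79 = 9c
byte 9: (4e ^ 6b) ^ 73 = 25 ^ 73 = 56
byte 10: (9d ^ 94) ^ 74 = 09 ^ 74 = 7d
byte 11: (0e ^ fb) ^ 65 = f5 ^ 65 = 90
byte 12: (11 ^ 3e) ^ 6d = 2f ^ 6d = 42

10001100 01001111 10111001 10011101 11000101 10000010 11101110 10011110 10011100 01010110 01111101 10010000 01000010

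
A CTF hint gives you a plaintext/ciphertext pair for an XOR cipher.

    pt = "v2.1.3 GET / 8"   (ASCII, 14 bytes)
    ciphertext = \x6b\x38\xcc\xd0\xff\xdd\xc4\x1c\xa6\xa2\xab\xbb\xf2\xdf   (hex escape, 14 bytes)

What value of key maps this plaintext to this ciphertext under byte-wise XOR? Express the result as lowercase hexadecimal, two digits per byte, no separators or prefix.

Since ciphertext = pt ⊕ key, XORing both sides with pt gives key = pt ⊕ ciphertext.
byte 0: 76 ^ 6b = 1d
byte 1: 32 ^ 38 = 0a
byte 2: 2e ^ cc = e2
byte 3: 31 ^ d0 = e1
byte 4: 2e ^ ff = d1
byte 5: 33 ^ dd = ee
byte 6: 20 ^ c4 = e4
byte 7: 47 ^ 1c = 5b
byte 8: 45 ^ a6 = e3
byte 9: 54 ^ a2 = f6
byte 10: 20 ^ ab = 8b
byte 11: 2f ^ bb = 94
byte 12: 20 ^ f2 = d2
byte 13: 38 ^ df = e7

1d0ae2e1d1eee45be3f68b94d2e7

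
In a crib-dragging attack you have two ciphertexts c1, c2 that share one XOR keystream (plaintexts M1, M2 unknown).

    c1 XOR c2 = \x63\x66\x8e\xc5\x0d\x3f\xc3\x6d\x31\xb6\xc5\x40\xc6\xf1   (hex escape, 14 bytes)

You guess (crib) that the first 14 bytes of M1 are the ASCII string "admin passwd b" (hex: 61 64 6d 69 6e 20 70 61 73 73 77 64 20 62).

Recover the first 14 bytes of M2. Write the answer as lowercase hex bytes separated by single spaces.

02 02 e3 ac 63 1f b3 0c 42 c5 b2 24 e6 93

Since c1 ⊕ c2 = M1 ⊕ M2, XORing with the guessed M1 bytes yields the corresponding M2 bytes: M2 = (c1 ⊕ c2) ⊕ M1.
 99 ^  97 =   2
102 ^ 100 =   2
142 ^ 109 = 227
197 ^ 105 = 172
 13 ^ 110 =  99
 63 ^  32 =  31
195 ^ 112 = 179
109 ^  97 =  12
 49 ^ 115 =  66
182 ^ 115 = 197
197 ^ 119 = 178
 64 ^ 100 =  36
198 ^  32 = 230
241 ^  98 = 147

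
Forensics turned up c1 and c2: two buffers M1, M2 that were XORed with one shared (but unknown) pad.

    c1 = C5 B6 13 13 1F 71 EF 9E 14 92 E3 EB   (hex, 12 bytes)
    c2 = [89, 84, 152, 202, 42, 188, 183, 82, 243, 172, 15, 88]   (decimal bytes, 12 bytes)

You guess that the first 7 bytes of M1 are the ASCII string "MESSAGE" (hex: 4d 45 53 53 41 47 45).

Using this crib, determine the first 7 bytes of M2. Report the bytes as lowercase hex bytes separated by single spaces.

First, c1 ⊕ c2 = (M1 ⊕ K) ⊕ (M2 ⊕ K) = M1 ⊕ M2, so the key drops out. Then M2 = (M1 ⊕ M2) ⊕ M1 over the first 7 bytes.
byte 0: (c5 ^ 59) ^ 4d = 9c ^ 4d = d1
byte 1: (b6 ^ 54) ^ 45 = e2 ^ 45 = a7
byte 2: (13 ^ 98) ^ 53 = 8b ^ 53 = d8
byte 3: (13 ^ ca) ^ 53 = d9 ^ 53 = 8a
byte 4: (1f ^ 2a) ^ 41 = 35 ^ 41 = 74
byte 5: (71 ^ bc) ^ 47 = cd ^ 47 = 8a
byte 6: (ef ^ b7) ^ 45 = 58 ^ 45 = 1d

d1 a7 d8 8a 74 8a 1d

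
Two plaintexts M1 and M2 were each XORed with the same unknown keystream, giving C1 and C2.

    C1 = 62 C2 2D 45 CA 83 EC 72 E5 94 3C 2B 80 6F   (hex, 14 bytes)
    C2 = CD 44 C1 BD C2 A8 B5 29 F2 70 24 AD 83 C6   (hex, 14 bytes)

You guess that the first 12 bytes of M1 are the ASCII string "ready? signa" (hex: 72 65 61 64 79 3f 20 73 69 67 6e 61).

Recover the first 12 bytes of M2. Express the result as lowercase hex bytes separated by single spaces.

dd e3 8d 9c 71 14 79 28 7e 83 76 e7

First, C1 ⊕ C2 = (M1 ⊕ K) ⊕ (M2 ⊕ K) = M1 ⊕ M2, so the key drops out. Then M2 = (M1 ⊕ M2) ⊕ M1 over the first 12 bytes.
byte 0: (62 ⊕ cd) ⊕ 72 = af ⊕ 72 = dd
byte 1: (c2 ⊕ 44) ⊕ 65 = 86 ⊕ 65 = e3
byte 2: (2d ⊕ c1) ⊕ 61 = ec ⊕ 61 = 8d
byte 3: (45 ⊕ bd) ⊕ 64 = f8 ⊕ 64 = 9c
byte 4: (ca ⊕ c2) ⊕ 79 = 08 ⊕ 79 = 71
byte 5: (83 ⊕ a8) ⊕ 3f = 2b ⊕ 3f = 14
byte 6: (ec ⊕ b5) ⊕ 20 = 59 ⊕ 20 = 79
byte 7: (72 ⊕ 29) ⊕ 73 = 5b ⊕ 73 = 28
byte 8: (e5 ⊕ f2) ⊕ 69 = 17 ⊕ 69 = 7e
byte 9: (94 ⊕ 70) ⊕ 67 = e4 ⊕ 67 = 83
byte 10: (3c ⊕ 24) ⊕ 6e = 18 ⊕ 6e = 76
byte 11: (2b ⊕ ad) ⊕ 61 = 86 ⊕ 61 = e7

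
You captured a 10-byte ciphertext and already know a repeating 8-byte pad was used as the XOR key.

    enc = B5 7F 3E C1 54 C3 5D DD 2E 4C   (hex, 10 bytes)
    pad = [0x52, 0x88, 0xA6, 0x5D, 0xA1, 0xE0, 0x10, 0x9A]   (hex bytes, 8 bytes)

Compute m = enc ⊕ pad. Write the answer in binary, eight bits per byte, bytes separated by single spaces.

The 8-byte key repeats, so the effective keystream is 52 88 a6 5d a1 e0 10 9a 52 88.
byte 0: b5 xor 52 = e7
byte 1: 7f xor 88 = f7
byte 2: 3e xor a6 = 98
byte 3: c1 xor 5d = 9c
byte 4: 54 xor a1 = f5
byte 5: c3 xor e0 = 23
byte 6: 5d xor 10 = 4d
byte 7: dd xor 9a = 47
byte 8: 2e xor 52 = 7c
byte 9: 4c xor 88 = c4

11100111 11110111 10011000 10011100 11110101 00100011 01001101 01000111 01111100 11000100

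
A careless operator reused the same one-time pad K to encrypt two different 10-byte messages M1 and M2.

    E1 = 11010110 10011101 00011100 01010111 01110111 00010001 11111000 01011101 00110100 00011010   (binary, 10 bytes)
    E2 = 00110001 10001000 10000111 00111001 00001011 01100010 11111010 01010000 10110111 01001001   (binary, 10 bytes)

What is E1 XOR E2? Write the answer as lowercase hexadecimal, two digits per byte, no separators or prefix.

e7159b6e7c73020d8353

E1 ⊕ E2 = (M1 ⊕ K) ⊕ (M2 ⊕ K) = M1 ⊕ M2 — the shared key cancels under XOR.
11010110 xor 00110001 = 11100111
10011101 xor 10001000 = 00010101
00011100 xor 10000111 = 10011011
01010111 xor 00111001 = 01101110
01110111 xor 00001011 = 01111100
00010001 xor 01100010 = 01110011
11111000 xor 11111010 = 00000010
01011101 xor 01010000 = 00001101
00110100 xor 10110111 = 10000011
00011010 xor 01001001 = 01010011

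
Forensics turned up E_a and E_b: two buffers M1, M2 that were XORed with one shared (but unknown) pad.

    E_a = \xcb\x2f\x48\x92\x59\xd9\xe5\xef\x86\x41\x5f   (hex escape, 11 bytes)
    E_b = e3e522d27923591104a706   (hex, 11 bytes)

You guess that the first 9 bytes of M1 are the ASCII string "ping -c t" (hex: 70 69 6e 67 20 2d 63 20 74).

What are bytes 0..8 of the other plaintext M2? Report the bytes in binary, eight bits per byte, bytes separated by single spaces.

01011000 10100011 00000100 00100111 00000000 11010111 11011111 11011110 11110110

First, E_a ⊕ E_b = (M1 ⊕ K) ⊕ (M2 ⊕ K) = M1 ⊕ M2, so the key drops out. Then M2 = (M1 ⊕ M2) ⊕ M1 over the first 9 bytes.
byte 0: (cb ^ e3) ^ 70 = 28 ^ 70 = 58
byte 1: (2f ^ e5) ^ 69 = ca ^ 69 = a3
byte 2: (48 ^ 22) ^ 6e = 6a ^ 6e = 04
byte 3: (92 ^ d2) ^ 67 = 40 ^ 67 = 27
byte 4: (59 ^ 79) ^ 20 = 20 ^ 20 = 00
byte 5: (d9 ^ 23) ^ 2d = fa ^ 2d = d7
byte 6: (e5 ^ 59) ^ 63 = bc ^ 63 = df
byte 7: (ef ^ 11) ^ 20 = fe ^ 20 = de
byte 8: (86 ^ 04) ^ 74 = 82 ^ 74 = f6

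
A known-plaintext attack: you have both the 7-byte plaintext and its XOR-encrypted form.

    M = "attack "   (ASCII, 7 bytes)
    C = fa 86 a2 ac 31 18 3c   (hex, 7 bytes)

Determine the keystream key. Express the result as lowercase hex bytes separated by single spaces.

Since C = M ⊕ key, XORing both sides with M gives key = M ⊕ C.
byte 0: 61 ⊕ fa = 9b
byte 1: 74 ⊕ 86 = f2
byte 2: 74 ⊕ a2 = d6
byte 3: 61 ⊕ ac = cd
byte 4: 63 ⊕ 31 = 52
byte 5: 6b ⊕ 18 = 73
byte 6: 20 ⊕ 3c = 1c

9b f2 d6 cd 52 73 1c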